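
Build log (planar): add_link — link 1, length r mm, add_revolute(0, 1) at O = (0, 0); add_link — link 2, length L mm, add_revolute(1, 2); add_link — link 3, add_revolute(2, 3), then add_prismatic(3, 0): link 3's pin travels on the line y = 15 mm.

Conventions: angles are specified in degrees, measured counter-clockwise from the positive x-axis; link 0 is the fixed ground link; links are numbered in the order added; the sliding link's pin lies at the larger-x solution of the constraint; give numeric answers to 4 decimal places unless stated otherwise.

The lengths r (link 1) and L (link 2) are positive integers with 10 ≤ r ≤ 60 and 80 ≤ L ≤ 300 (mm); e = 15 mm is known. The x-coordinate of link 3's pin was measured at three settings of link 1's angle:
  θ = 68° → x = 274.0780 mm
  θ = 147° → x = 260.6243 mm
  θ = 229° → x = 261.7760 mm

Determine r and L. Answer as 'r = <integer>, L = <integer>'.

constraint per measurement: (x − r cos θ)² + (r sin θ − e)² = L²
subtracting the θ₁ and θ₂ equations cancels the r² and L² terms:
r = (x₁² − x₂²) / (2[(x₁cos θ₁ + e sin θ₁) − (x₂cos θ₂ + e sin θ₂)]) = 11.0000 → r = 11
L² = (x₁ − r cos θ₁)² + (r sin θ₁ − e)² = 72900.0080 → L = 270.0000 → L = 270
check at θ₃=229°: x = 261.7760 (printed 261.7760) ✓

r = 11, L = 270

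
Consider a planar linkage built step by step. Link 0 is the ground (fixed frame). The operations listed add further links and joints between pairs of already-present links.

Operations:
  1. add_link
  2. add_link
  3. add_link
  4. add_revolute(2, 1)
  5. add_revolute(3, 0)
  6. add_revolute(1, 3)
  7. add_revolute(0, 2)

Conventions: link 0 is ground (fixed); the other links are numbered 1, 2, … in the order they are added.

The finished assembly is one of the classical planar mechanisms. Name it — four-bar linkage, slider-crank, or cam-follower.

links: 4 (incl. ground); joints: 4 revolute, 0 prismatic, 0 higher (cam) pair, forming one closed loop
4 links in a single 4R loop → four-bar linkage

four-bar linkage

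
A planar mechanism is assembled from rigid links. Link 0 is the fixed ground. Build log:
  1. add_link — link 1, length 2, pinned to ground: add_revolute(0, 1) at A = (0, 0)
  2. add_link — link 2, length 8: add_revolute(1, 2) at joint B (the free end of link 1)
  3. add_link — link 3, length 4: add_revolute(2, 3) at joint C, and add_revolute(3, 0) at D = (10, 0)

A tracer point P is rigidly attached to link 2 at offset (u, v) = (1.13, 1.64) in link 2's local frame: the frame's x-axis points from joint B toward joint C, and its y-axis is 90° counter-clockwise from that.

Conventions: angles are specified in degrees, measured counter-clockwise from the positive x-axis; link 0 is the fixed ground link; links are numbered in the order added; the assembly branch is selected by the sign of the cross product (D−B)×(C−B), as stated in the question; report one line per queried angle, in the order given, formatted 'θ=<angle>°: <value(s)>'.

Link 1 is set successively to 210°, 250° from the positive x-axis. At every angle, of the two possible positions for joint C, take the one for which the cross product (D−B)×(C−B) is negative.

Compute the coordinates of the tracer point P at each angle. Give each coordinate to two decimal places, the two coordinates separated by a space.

A=(0,0), D=(10.00,0)
θ=210°: B = A + 2.00·(cos210°, sin210°) = (-1.7321, -1.0000)
θ=210°: |BD| = 11.7746
θ=210°: circle(B,8.00) ∩ circle(D,4.00): a=7.9256, h=1.0886
θ=210°:   candidates: C₊=(6.0724,0.7578) cross=12.818; C₋=(6.2574,-1.4116) cross=-12.818
θ=210°:   branch - wants cross < 0 → take C=(6.2574,-1.4116) (cross=-12.818)
θ=210°: ex = (C−B)/|BC| = (0.9987,-0.0514); ey = (0.0514,0.9987)
θ=210°: P = B + 1.13·ex + 1.64·ey = (-0.5192,0.5797)
θ=250°: B = A + 2.00·(cos250°, sin250°) = (-0.6840, -1.8794)
θ=250°: |BD| = 10.8481
θ=250°: circle(B,8.00) ∩ circle(D,4.00): a=7.6364, h=2.3844
θ=250°:   candidates: C₊=(6.4238,1.7919) cross=25.866; C₋=(7.2500,-2.9047) cross=-25.866
θ=250°:   branch - wants cross < 0 → take C=(7.2500,-2.9047) (cross=-25.866)
θ=250°: ex = (C−B)/|BC| = (0.9918,-0.1282); ey = (0.1282,0.9918)
θ=250°: P = B + 1.13·ex + 1.64·ey = (0.6468,-0.3977)

θ=210°: -0.52 0.58
θ=250°: 0.65 -0.40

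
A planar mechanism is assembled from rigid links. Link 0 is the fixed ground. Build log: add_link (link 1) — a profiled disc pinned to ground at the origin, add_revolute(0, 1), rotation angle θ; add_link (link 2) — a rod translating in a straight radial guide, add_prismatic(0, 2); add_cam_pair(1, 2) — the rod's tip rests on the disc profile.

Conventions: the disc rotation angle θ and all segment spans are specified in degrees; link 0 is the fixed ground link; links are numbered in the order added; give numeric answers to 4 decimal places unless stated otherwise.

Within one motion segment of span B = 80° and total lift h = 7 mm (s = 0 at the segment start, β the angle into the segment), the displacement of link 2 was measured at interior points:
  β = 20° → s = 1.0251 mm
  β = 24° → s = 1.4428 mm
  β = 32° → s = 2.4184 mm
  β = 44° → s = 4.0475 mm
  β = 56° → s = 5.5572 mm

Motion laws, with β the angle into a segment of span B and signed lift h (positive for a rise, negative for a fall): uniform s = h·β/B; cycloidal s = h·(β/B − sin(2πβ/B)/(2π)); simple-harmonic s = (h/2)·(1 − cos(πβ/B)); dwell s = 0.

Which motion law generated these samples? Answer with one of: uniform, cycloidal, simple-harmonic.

candidates at β/B = r: uniform s = h·r (linear in β); cycloidal s = h·(r − sin(2πr)/(2π)); simple-harmonic s = (h/2)(1 − cos(πr))
β=20°: printed 1.0251 | uniform 1.7500, cycloidal 0.6359, simple-harmonic 1.0251
β=24°: printed 1.4428 | uniform 2.1000, cycloidal 1.0404, simple-harmonic 1.4428
β=32°: printed 2.4184 | uniform 2.8000, cycloidal 2.1452, simple-harmonic 2.4184
β=44°: printed 4.0475 | uniform 3.8500, cycloidal 4.1943, simple-harmonic 4.0475
β=56°: printed 5.5572 | uniform 4.9000, cycloidal 5.9596, simple-harmonic 5.5572
only one law matches every sample → simple-harmonic

simple-harmonic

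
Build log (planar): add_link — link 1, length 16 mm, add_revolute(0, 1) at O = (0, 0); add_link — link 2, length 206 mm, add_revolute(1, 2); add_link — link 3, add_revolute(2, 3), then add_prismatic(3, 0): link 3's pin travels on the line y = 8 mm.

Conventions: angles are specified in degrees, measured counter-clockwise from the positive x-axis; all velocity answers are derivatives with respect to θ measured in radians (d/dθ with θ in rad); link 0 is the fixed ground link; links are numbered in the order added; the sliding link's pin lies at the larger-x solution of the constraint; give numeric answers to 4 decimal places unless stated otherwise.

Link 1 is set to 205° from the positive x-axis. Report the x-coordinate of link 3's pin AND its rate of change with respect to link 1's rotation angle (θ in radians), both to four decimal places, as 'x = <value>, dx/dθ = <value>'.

geometry: r = 16 mm, L = 206 mm, e = 8 mm
crank pin P = (r cos θ, r sin θ) = (-14.500925, -6.761892)
h = r sin θ − e = -6.761892 − 8 = -14.761892
x = r cos θ + √(L² − h²) = -14.500925 + 205.470403 = 190.969478
dx/dθ = −r sin θ − h·r cos θ/√(L² − h²) (θ in radians; h = -14.761892) = 5.720082

x = 190.9695, dx/dθ = 5.7201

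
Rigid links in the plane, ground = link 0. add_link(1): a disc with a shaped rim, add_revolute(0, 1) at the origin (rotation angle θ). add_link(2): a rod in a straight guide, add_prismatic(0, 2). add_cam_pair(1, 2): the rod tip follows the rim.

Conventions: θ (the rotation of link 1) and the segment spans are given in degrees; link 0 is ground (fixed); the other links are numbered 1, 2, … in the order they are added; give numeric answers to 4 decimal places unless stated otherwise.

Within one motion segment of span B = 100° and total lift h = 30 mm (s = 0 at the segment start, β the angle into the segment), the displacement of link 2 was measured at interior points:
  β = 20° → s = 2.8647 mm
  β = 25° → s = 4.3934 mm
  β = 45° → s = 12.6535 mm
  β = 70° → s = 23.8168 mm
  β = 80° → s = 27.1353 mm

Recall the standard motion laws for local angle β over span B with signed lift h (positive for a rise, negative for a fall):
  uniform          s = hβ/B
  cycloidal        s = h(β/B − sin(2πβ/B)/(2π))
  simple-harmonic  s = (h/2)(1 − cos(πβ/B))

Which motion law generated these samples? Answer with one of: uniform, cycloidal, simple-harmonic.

candidates at β/B = r: uniform s = h·r (linear in β); cycloidal s = h·(r − sin(2πr)/(2π)); simple-harmonic s = (h/2)(1 − cos(πr))
β=20°: printed 2.8647 | uniform 6.0000, cycloidal 1.4590, simple-harmonic 2.8647
β=25°: printed 4.3934 | uniform 7.5000, cycloidal 2.7254, simple-harmonic 4.3934
β=45°: printed 12.6535 | uniform 13.5000, cycloidal 12.0246, simple-harmonic 12.6535
β=70°: printed 23.8168 | uniform 21.0000, cycloidal 25.5410, simple-harmonic 23.8168
β=80°: printed 27.1353 | uniform 24.0000, cycloidal 28.5410, simple-harmonic 27.1353
only one law matches every sample → simple-harmonic

simple-harmonic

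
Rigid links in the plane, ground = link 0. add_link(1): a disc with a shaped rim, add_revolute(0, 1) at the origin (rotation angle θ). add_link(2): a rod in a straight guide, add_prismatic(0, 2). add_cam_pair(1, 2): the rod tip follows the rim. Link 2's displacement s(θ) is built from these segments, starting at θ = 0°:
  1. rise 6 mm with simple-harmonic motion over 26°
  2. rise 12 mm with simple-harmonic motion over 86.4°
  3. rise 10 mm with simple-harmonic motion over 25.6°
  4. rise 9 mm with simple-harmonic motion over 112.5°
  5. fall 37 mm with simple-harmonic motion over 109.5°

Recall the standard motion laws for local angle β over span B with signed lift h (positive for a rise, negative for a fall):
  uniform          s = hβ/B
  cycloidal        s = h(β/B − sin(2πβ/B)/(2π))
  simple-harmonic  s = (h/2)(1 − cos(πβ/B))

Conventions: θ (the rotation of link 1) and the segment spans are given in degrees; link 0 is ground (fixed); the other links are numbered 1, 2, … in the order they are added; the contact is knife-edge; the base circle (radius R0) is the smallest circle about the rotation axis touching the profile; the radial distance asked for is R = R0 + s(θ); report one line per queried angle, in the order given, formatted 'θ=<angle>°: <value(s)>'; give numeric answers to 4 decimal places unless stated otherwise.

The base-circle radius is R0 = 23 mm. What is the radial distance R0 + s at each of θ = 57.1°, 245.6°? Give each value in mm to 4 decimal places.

segment 1 (0° to 26°, simple-harmonic, h = 6) is passed completely: s = 0.0000 + (6) = 6.0000
θ = 57.1° falls in segment 2 (26° to 112.4°, simple-harmonic, h = 12): β = 57.1 − 26 = 31.1°, B = 86.4°; Δs = 12/2·(1 − cos(π·0.3600)) = 3.4445; s = 6.0000 + 3.4445 = 9.4445
segment 2 (26° to 112.4°, simple-harmonic, h = 12) is passed completely: s = 6.0000 + (12) = 18.0000
segment 3 (112.4° to 138°, simple-harmonic, h = 10) is passed completely: s = 18.0000 + (10) = 28.0000
θ = 245.6° falls in segment 4 (138° to 250.5°, simple-harmonic, h = 9): β = 245.6 − 138 = 107.6°, B = 112.5°; Δs = 9/2·(1 − cos(π·0.9564)) = 8.9579; s = 28.0000 + 8.9579 = 36.9579
θ=57.1°: R = R0 + s = 23 + 9.4445 = 32.4445
θ=245.6°: R = R0 + s = 23 + 36.9579 = 59.9579

θ=57.1°: 32.4445
θ=245.6°: 59.9579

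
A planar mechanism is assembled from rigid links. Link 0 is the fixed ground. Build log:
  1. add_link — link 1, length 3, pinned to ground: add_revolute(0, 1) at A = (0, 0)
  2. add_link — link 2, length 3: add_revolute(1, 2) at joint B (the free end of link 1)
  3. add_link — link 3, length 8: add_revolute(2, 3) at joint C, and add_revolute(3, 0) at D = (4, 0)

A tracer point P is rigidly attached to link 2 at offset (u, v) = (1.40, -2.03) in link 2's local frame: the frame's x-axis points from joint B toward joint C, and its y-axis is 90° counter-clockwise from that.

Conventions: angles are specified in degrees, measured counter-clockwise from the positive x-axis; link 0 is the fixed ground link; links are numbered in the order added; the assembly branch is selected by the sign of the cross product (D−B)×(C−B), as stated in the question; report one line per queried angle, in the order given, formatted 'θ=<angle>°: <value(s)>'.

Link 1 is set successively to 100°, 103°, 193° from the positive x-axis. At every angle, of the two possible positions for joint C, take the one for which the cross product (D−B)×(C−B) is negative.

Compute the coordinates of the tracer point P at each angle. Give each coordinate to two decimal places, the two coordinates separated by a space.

A=(0,0), D=(4.00,0)
θ=100°: B = A + 3.00·(cos100°, sin100°) = (-0.5209, 2.9544)
θ=100°: |BD| = 5.4007
θ=100°: circle(B,3.00) ∩ circle(D,8.00): a=-2.3916, h=1.8112
θ=100°:   candidates: C₊=(-1.5322,5.7789) cross=9.782; C₋=(-3.5137,2.7466) cross=-9.782
θ=100°:   branch - wants cross < 0 → take C=(-3.5137,2.7466) (cross=-9.782)
θ=100°: ex = (C−B)/|BC| = (-0.9976,-0.0693); ey = (0.0693,-0.9976)
θ=100°: P = B + 1.40·ex + -2.03·ey = (-2.0582,4.8826)
θ=103°: B = A + 3.00·(cos103°, sin103°) = (-0.6749, 2.9231)
θ=103°: |BD| = 5.5135
θ=103°: circle(B,3.00) ∩ circle(D,8.00): a=-2.2310, h=2.0057
θ=103°:   candidates: C₊=(-1.5031,5.8065) cross=11.058; C₋=(-3.6298,2.4053) cross=-11.058
θ=103°:   branch - wants cross < 0 → take C=(-3.6298,2.4053) (cross=-11.058)
θ=103°: ex = (C−B)/|BC| = (-0.9850,-0.1726); ey = (0.1726,-0.9850)
θ=103°: P = B + 1.40·ex + -2.03·ey = (-2.4042,4.6810)
θ=193°: B = A + 3.00·(cos193°, sin193°) = (-2.9231, -0.6749)
θ=193°: |BD| = 6.9559
θ=193°: circle(B,3.00) ∩ circle(D,8.00): a=-0.4755, h=2.9621
θ=193°:   candidates: C₊=(-3.6837,2.2271) cross=20.604; C₋=(-3.1090,-3.6691) cross=-20.604
θ=193°:   branch - wants cross < 0 → take C=(-3.1090,-3.6691) (cross=-20.604)
θ=193°: ex = (C−B)/|BC| = (-0.0620,-0.9981); ey = (0.9981,-0.0620)
θ=193°: P = B + 1.40·ex + -2.03·ey = (-5.0360,-1.9464)

θ=100°: -2.06 4.88
θ=103°: -2.40 4.68
θ=193°: -5.04 -1.95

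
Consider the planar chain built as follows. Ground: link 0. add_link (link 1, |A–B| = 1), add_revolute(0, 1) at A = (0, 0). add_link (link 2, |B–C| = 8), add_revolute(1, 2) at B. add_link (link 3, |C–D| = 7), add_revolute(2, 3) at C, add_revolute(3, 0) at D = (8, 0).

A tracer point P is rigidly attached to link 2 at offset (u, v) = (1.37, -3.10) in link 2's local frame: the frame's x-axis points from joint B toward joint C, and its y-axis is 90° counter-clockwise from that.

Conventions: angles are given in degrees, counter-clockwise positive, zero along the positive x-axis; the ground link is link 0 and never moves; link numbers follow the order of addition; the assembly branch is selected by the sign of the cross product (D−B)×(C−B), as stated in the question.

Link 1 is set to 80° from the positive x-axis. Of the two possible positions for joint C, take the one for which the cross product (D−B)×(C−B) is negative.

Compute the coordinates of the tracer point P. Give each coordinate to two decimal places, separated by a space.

A=(0,0), D=(8.00,0)
B = A + 1.00·(cos80°, sin80°) = (0.1736, 0.9848)
|BD| = 7.8881
circle(B,8.00) ∩ circle(D,7.00): a=4.8948, h=6.3278
  candidates: C₊=(5.8202,6.6520) cross=49.914; C₋=(4.2402,-5.9046) cross=-49.914
  branch - wants cross < 0 → take C=(4.2402,-5.9046) (cross=-49.914)
ex = (C−B)/|BC| = (0.5083,-0.8612); ey = (0.8612,0.5083)
P = B + 1.37·ex + -3.10·ey = (-1.7996,-1.7708)

-1.80 -1.77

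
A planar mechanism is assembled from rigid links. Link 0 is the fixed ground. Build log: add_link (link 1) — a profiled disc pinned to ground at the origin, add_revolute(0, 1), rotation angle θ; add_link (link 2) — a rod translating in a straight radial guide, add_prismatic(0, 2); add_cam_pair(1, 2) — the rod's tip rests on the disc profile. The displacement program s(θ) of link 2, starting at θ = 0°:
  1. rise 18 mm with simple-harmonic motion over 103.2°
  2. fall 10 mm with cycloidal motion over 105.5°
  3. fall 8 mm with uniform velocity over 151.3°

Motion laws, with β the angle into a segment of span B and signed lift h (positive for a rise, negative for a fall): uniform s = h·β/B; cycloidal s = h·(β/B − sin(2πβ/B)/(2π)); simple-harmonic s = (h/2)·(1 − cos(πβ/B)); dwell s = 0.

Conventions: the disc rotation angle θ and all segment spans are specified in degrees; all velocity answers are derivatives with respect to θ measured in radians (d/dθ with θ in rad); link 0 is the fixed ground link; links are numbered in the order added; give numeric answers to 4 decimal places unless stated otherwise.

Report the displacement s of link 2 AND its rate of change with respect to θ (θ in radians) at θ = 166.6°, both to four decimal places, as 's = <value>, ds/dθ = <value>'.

seg 1 [0°–103.2°] simple-harmonic, h=18: full span → s += 18 → s = 18.0000
seg 2 [103.2°–208.7°] cycloidal, h=-10: θ=166.6° here. β=63.4, B=105.5. -10·(0.6009 − sin(2π·0.6009)/(2π)) = -6.9526 → s = 11.0474
velocity in seg [103.2°–208.7°] (cycloidal), θ in radians: β = 63.4° = 1.1065 rad, B = 105.5° = 1.8413 rad; ds/dθ = (h/B)(1 − cos(2πβ/B)) = ((-10)/1.8413)(1 − cos(2π·0.6009)) = -9.805464 mm/rad

s = 11.0474, ds/dθ = -9.8055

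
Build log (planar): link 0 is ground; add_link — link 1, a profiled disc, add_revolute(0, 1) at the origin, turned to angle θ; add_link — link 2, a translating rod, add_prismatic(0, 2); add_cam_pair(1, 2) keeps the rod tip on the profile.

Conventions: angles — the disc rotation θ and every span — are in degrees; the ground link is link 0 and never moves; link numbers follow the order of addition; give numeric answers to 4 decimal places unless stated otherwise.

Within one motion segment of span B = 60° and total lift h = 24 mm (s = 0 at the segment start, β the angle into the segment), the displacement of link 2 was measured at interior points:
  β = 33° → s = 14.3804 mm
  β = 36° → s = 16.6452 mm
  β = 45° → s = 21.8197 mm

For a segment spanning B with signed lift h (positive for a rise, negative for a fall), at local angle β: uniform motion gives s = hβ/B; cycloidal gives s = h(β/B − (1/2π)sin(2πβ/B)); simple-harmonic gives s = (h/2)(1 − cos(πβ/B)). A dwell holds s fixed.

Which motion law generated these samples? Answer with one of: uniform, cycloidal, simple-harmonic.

candidates at β/B = r: uniform s = h·r (linear in β); cycloidal s = h·(r − sin(2πr)/(2π)); simple-harmonic s = (h/2)(1 − cos(πr))
β=33°: printed 14.3804 | uniform 13.2000, cycloidal 14.3804, simple-harmonic 13.8772
β=36°: printed 16.6452 | uniform 14.4000, cycloidal 16.6452, simple-harmonic 15.7082
β=45°: printed 21.8197 | uniform 18.0000, cycloidal 21.8197, simple-harmonic 20.4853
only one law matches every sample → cycloidal

cycloidal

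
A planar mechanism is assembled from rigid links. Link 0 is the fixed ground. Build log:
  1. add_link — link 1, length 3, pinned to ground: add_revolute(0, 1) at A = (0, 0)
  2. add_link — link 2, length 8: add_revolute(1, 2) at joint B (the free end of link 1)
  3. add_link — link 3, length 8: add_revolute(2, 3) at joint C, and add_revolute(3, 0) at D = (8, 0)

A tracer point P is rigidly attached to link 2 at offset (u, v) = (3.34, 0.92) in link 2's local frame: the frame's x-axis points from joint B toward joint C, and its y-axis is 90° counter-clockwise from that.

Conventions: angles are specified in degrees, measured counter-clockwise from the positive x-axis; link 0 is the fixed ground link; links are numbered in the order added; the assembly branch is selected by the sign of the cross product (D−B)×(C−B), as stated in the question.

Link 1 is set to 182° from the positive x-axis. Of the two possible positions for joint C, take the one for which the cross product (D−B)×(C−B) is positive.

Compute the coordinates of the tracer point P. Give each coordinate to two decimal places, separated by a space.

A=(0,0), D=(8.00,0)
B = A + 3.00·(cos182°, sin182°) = (-2.9982, -0.1047)
|BD| = 10.9987
circle(B,8.00) ∩ circle(D,8.00): a=5.4993, h=5.8101
  candidates: C₊=(2.4456,5.7575) cross=63.903; C₋=(2.5562,-5.8622) cross=-63.903
  branch + wants cross > 0 → take C=(2.4456,5.7575) (cross=63.903)
ex = (C−B)/|BC| = (0.6805,0.7328); ey = (-0.7328,0.6805)
P = B + 3.34·ex + 0.92·ey = (-1.3995,2.9688)

-1.40 2.97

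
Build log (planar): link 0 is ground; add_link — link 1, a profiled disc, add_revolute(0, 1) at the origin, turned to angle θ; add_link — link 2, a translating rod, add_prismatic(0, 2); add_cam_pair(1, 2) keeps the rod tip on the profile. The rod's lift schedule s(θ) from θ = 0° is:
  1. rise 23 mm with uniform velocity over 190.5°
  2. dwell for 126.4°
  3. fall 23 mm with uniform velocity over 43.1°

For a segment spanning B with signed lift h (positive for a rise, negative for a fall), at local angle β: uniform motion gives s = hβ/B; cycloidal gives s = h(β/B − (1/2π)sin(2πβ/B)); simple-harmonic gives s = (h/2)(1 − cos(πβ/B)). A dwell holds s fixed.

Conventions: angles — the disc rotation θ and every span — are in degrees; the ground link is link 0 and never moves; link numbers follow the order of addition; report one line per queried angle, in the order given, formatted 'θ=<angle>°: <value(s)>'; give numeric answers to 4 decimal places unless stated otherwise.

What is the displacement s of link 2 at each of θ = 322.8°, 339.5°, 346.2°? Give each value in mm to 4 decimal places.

seg 1 [0°–190.5°] uniform, h=23: full span → s += 23 → s = 23.0000
seg 2 [190.5°–316.9°] dwell: s stays 23.0000
seg 3 [316.9°–360°] uniform, h=-23: θ=322.8° here. β=5.9, B=43.1. -23·5.9/43.1 = -3.1485 → s = 19.8515
seg 3 [316.9°–360°] uniform, h=-23: θ=339.5° here. β=22.6, B=43.1. -23·22.6/43.1 = -12.0603 → s = 10.9397
seg 3 [316.9°–360°] uniform, h=-23: θ=346.2° here. β=29.3, B=43.1. -23·29.3/43.1 = -15.6357 → s = 7.3643

θ=322.8°: 19.8515
θ=339.5°: 10.9397
θ=346.2°: 7.3643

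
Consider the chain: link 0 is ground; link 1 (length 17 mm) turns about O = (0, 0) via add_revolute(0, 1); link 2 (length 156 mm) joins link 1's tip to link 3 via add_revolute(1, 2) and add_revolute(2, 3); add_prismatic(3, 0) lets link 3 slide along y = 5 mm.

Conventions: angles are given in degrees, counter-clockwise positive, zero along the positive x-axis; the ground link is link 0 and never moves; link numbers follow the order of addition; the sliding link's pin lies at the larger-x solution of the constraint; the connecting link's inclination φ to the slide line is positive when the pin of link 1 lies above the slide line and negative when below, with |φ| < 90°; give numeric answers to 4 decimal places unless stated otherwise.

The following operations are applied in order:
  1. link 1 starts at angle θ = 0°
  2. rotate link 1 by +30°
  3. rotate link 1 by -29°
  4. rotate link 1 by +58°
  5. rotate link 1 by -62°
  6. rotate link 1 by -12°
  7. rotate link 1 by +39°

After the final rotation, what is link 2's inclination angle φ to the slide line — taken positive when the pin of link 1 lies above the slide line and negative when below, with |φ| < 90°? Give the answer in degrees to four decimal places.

geometry: r = 17 mm, L = 156 mm, e = 5 mm; θ starts at 0°
rotate link 1 by +30°: θ ← 0° +30° = 30°
rotate link 1 by -29°: θ ← 30° -29° = 1°
rotate link 1 by +58°: θ ← 1° +58° = 59°
rotate link 1 by -62°: θ ← 59° -62° = -3°
rotate link 1 by -12°: θ ← -3° -12° = -15°
rotate link 1 by +39°: θ ← -15° +39° = 24°
h = r sin θ − e = 6.914523 − 5 = 1.914523
sin φ = h / L = 1.914523 / 156 = 0.01227258
φ = arcsin(0.01227258) = 0.703185°

0.7032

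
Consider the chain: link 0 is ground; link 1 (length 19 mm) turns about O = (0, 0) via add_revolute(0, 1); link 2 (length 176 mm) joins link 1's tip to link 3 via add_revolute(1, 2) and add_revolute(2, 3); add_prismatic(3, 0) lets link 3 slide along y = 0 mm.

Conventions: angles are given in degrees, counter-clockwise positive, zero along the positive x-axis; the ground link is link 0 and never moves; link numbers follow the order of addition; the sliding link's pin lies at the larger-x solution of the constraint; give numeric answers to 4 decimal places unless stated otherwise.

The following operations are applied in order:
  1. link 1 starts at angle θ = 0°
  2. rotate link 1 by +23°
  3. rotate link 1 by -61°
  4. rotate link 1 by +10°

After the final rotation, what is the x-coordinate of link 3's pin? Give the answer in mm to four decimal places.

geometry: r = 19 mm, L = 176 mm, e = 0 mm; θ starts at 0°
rotate link 1 by +23°: θ ← 0° +23° = 23°
rotate link 1 by -61°: θ ← 23° -61° = -38°
rotate link 1 by +10°: θ ← -38° +10° = -28°
crank pin P = (r cos θ, r sin θ) = (16.776004, -8.919960)
h = r sin θ − e = -8.919960 − 0 = -8.919960
x = r cos θ + √(L² − h²) = 16.776004 + 175.773816 = 192.549820

192.5498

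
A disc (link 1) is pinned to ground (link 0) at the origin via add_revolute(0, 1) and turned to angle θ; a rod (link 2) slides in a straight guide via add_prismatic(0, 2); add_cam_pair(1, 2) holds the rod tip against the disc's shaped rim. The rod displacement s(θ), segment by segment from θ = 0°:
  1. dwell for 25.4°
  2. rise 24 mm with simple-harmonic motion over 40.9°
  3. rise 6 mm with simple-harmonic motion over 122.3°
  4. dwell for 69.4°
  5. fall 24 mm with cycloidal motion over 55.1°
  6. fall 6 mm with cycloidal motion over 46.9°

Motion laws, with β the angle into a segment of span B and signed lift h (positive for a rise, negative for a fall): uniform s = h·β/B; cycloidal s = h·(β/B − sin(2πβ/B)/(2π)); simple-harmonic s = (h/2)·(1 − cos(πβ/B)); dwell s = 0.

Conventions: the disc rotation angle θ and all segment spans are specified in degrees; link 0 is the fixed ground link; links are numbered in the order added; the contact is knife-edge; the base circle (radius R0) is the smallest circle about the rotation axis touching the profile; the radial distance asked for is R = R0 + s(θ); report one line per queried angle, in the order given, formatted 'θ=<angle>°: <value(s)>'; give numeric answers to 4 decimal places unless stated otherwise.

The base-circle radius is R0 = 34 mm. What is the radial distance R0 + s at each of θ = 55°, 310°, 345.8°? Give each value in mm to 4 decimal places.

segment 1 (0° to 25.4°, dwell): s unchanged at 0.0000
θ = 55° falls in segment 2 (25.4° to 66.3°, simple-harmonic, h = 24): β = 55 − 25.4 = 29.6°, B = 40.9°; Δs = 24/2·(1 − cos(π·0.7237)) = 19.7565; s = 0.0000 + 19.7565 = 19.7565
segment 2 (25.4° to 66.3°, simple-harmonic, h = 24) is passed completely: s = 0.0000 + (24) = 24.0000
segment 3 (66.3° to 188.6°, simple-harmonic, h = 6) is passed completely: s = 24.0000 + (6) = 30.0000
segment 4 (188.6° to 258°, dwell): s unchanged at 30.0000
θ = 310° falls in segment 5 (258° to 313.1°, cycloidal, h = -24): β = 310 − 258 = 52°, B = 55.1°; Δs = -24·(0.9437 − sin(2π·0.9437)/(2π)) = -23.9721; s = 30.0000 − 23.9721 = 6.0279
segment 5 (258° to 313.1°, cycloidal, h = -24) is passed completely: s = 30.0000 + (-24) = 6.0000
θ = 345.8° falls in segment 6 (313.1° to 360°, cycloidal, h = -6): β = 345.8 − 313.1 = 32.7°, B = 46.9°; Δs = -6·(0.6972 − sin(2π·0.6972)/(2π)) = -5.0863; s = 6.0000 − 5.0863 = 0.9137
θ=55°: R = R0 + s = 34 + 19.7565 = 53.7565
θ=310°: R = R0 + s = 34 + 6.0279 = 40.0279
θ=345.8°: R = R0 + s = 34 + 0.9137 = 34.9137

θ=55°: 53.7565
θ=310°: 40.0279
θ=345.8°: 34.9137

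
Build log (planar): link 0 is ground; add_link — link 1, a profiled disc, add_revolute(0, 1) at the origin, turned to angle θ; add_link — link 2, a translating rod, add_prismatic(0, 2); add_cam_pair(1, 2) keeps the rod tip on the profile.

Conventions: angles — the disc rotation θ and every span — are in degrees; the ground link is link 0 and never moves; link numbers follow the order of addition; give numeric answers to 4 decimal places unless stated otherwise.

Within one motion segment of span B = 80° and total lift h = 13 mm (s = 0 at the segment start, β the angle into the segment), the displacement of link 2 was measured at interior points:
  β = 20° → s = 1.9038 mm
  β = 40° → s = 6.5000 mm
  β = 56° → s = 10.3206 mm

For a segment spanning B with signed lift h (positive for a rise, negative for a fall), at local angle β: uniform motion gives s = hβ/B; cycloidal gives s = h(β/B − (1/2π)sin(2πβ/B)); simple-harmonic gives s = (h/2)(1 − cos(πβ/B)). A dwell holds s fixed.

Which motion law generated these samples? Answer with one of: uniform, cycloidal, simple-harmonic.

candidates at β/B = r: uniform s = h·r (linear in β); cycloidal s = h·(r − sin(2πr)/(2π)); simple-harmonic s = (h/2)(1 − cos(πr))
β=20°: printed 1.9038 | uniform 3.2500, cycloidal 1.1810, simple-harmonic 1.9038
β=40°: printed 6.5000 | uniform 6.5000, cycloidal 6.5000, simple-harmonic 6.5000
β=56°: printed 10.3206 | uniform 9.1000, cycloidal 11.0677, simple-harmonic 10.3206
only one law matches every sample → simple-harmonic

simple-harmonic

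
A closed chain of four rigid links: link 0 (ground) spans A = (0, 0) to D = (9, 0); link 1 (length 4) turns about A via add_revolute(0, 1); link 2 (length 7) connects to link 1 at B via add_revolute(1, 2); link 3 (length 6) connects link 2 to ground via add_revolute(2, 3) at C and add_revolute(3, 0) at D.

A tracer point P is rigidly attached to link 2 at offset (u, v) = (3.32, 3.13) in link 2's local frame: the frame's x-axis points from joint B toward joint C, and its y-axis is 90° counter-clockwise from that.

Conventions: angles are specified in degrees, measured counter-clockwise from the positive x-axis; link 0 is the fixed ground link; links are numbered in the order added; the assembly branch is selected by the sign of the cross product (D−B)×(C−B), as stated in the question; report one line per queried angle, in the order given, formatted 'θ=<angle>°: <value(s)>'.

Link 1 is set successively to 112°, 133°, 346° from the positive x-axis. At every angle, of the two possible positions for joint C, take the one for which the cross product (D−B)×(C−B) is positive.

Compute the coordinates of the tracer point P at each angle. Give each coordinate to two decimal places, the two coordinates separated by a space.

A=(0,0), D=(9.00,0)
θ=112°: B = A + 4.00·(cos112°, sin112°) = (-1.4984, 3.7087)
θ=112°: |BD| = 11.1343
θ=112°: circle(B,7.00) ∩ circle(D,6.00): a=6.1509, h=3.3416
θ=112°:   candidates: C₊=(5.4143,4.8107) cross=37.206; C₋=(3.1882,-1.4909) cross=-37.206
θ=112°:   branch + wants cross > 0 → take C=(5.4143,4.8107) (cross=37.206)
θ=112°: ex = (C−B)/|BC| = (0.9875,0.1574); ey = (-0.1574,0.9875)
θ=112°: P = B + 3.32·ex + 3.13·ey = (1.2874,7.3223)
θ=133°: B = A + 4.00·(cos133°, sin133°) = (-2.7280, 2.9254)
θ=133°: |BD| = 12.0873
θ=133°: circle(B,7.00) ∩ circle(D,6.00): a=6.5814, h=2.3843
θ=133°:   candidates: C₊=(4.2348,3.6460) cross=28.820; C₋=(3.0807,-0.9808) cross=-28.820
θ=133°:   branch + wants cross > 0 → take C=(4.2348,3.6460) (cross=28.820)
θ=133°: ex = (C−B)/|BC| = (0.9947,0.1029); ey = (-0.1029,0.9947)
θ=133°: P = B + 3.32·ex + 3.13·ey = (0.2522,6.3805)
θ=346°: B = A + 4.00·(cos346°, sin346°) = (3.8812, -0.9677)
θ=346°: |BD| = 5.2095
θ=346°: circle(B,7.00) ∩ circle(D,6.00): a=3.8525, h=5.8445
θ=346°:   candidates: C₊=(6.5810,5.4907) cross=30.447; C₋=(8.7523,-5.9949) cross=-30.447
θ=346°:   branch + wants cross > 0 → take C=(6.5810,5.4907) (cross=30.447)
θ=346°: ex = (C−B)/|BC| = (0.3857,0.9226); ey = (-0.9226,0.3857)
θ=346°: P = B + 3.32·ex + 3.13·ey = (2.2738,3.3026)

θ=112°: 1.29 7.32
θ=133°: 0.25 6.38
θ=346°: 2.27 3.30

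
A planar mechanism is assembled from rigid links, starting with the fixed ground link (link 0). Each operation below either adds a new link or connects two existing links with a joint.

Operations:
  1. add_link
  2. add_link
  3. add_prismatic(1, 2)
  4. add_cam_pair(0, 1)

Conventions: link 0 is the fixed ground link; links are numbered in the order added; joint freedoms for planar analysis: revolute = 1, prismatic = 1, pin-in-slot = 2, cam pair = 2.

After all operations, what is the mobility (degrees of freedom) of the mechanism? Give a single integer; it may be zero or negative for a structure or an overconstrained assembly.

(L,J1,J2)=(1,0,0); link0 fixed
link1: (2,0,0)
link2: (3,0,0)
P 1-2 [J1]: (3,1,0)
C 0-1 [J2]: (3,1,1)
Grübler: 3·2 − 2·1 − 1 = 3

M = 3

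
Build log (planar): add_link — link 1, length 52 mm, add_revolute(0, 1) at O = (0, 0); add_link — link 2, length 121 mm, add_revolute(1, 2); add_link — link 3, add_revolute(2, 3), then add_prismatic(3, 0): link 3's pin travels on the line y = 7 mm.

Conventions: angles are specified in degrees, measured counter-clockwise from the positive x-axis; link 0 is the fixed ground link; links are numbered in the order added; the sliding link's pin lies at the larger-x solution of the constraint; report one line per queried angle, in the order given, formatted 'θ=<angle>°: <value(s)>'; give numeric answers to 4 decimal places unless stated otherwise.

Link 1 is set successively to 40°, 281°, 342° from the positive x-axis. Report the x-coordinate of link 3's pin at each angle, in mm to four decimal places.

geometry: r = 52 mm, L = 121 mm, e = 7 mm
θ=40°: crank pin P = (r cos θ, r sin θ) = (39.834311, 33.424956)
θ=40°: h = r sin θ − e = 33.424956 − 7 = 26.424956
θ=40°: x = r cos θ + √(L² − h²) = 39.834311 + 118.079303 = 157.913614
θ=281°: crank pin P = (r cos θ, r sin θ) = (9.922068, -51.044614)
θ=281°: h = r sin θ − e = -51.044614 − 7 = -58.044614
θ=281°: x = r cos θ + √(L² − h²) = 9.922068 + 106.168841 = 116.090909
θ=342°: crank pin P = (r cos θ, r sin θ) = (49.454939, -16.068884)
θ=342°: h = r sin θ − e = -16.068884 − 7 = -23.068884
θ=342°: x = r cos θ + √(L² − h²) = 49.454939 + 118.780582 = 168.235521

θ=40°: 157.9136
θ=281°: 116.0909
θ=342°: 168.2355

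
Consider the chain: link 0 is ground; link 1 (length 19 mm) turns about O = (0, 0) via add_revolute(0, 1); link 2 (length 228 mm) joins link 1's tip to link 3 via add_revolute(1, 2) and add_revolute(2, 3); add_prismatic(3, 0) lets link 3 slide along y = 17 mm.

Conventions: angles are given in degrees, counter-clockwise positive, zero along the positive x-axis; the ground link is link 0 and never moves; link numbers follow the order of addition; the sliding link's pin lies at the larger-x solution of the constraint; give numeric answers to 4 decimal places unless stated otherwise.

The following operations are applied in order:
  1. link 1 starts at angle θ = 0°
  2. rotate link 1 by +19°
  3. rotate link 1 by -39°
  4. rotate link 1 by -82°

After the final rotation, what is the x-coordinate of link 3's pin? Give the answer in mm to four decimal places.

geometry: r = 19 mm, L = 228 mm, e = 17 mm; θ starts at 0°
rotate link 1 by +19°: θ ← 0° +19° = 19°
rotate link 1 by -39°: θ ← 19° -39° = -20°
rotate link 1 by -82°: θ ← -20° -82° = -102°
crank pin P = (r cos θ, r sin θ) = (-3.950322, -18.584804)
h = r sin θ − e = -18.584804 − 17 = -35.584804
x = r cos θ + √(L² − h²) = -3.950322 + 225.205954 = 221.255632

221.2556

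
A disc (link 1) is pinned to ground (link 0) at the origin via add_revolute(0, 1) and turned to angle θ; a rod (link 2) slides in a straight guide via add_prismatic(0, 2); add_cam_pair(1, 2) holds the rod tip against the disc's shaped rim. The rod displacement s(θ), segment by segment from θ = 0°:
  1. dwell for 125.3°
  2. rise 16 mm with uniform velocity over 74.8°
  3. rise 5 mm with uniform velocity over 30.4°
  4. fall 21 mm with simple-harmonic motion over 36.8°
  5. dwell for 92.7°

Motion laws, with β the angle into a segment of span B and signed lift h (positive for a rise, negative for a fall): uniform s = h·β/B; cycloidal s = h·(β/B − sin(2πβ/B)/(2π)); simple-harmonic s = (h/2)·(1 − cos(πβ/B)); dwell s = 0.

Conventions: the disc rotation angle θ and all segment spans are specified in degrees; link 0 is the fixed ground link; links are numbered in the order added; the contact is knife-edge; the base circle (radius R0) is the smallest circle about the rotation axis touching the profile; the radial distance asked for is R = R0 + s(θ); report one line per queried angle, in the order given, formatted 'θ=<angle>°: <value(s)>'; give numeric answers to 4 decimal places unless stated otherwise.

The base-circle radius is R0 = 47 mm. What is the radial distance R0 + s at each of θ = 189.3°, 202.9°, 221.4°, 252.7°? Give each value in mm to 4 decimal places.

segment 1 (0° to 125.3°, dwell): s unchanged at 0.0000
θ = 189.3° falls in segment 2 (125.3° to 200.1°, uniform, h = 16): β = 189.3 − 125.3 = 64°, B = 74.8°; Δs = 16·64/74.8 = 13.6898; s = 0.0000 + 13.6898 = 13.6898
segment 2 (125.3° to 200.1°, uniform, h = 16) is passed completely: s = 0.0000 + (16) = 16.0000
θ = 202.9° falls in segment 3 (200.1° to 230.5°, uniform, h = 5): β = 202.9 − 200.1 = 2.8°, B = 30.4°; Δs = 5·2.8/30.4 = 0.4605; s = 16.0000 + 0.4605 = 16.4605
θ = 221.4° falls in segment 3 (200.1° to 230.5°, uniform, h = 5): β = 221.4 − 200.1 = 21.3°, B = 30.4°; Δs = 5·21.3/30.4 = 3.5033; s = 16.0000 + 3.5033 = 19.5033
segment 3 (200.1° to 230.5°, uniform, h = 5) is passed completely: s = 16.0000 + (5) = 21.0000
θ = 252.7° falls in segment 4 (230.5° to 267.3°, simple-harmonic, h = -21): β = 252.7 − 230.5 = 22.2°, B = 36.8°; Δs = -21/2·(1 − cos(π·0.6033)) = -13.8468; s = 21.0000 − 13.8468 = 7.1532
θ=189.3°: R = R0 + s = 47 + 13.6898 = 60.6898
θ=202.9°: R = R0 + s = 47 + 16.4605 = 63.4605
θ=221.4°: R = R0 + s = 47 + 19.5033 = 66.5033
θ=252.7°: R = R0 + s = 47 + 7.1532 = 54.1532

θ=189.3°: 60.6898
θ=202.9°: 63.4605
θ=221.4°: 66.5033
θ=252.7°: 54.1532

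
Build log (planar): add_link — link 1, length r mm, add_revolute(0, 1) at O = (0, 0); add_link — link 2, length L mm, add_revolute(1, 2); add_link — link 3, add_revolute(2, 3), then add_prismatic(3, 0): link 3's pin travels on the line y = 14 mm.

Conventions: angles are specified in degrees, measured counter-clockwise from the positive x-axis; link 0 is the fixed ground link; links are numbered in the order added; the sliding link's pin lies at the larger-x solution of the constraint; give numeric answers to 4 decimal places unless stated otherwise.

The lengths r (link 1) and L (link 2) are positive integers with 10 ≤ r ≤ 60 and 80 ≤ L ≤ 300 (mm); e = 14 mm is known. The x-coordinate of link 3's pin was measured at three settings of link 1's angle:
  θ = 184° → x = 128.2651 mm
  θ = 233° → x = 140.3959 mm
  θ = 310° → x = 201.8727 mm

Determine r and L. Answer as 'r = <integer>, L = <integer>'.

constraint per measurement: (x − r cos θ)² + (r sin θ − e)² = L²
subtracting the θ₁ and θ₂ equations cancels the r² and L² terms:
r = (x₁² − x₂²) / (2[(x₁cos θ₁ + e sin θ₁) − (x₂cos θ₂ + e sin θ₂)]) = 48.9998 → r = 49
L² = (x₁ − r cos θ₁)² + (r sin θ₁ − e)² = 31684.0017 → L = 178.0000 → L = 178
check at θ₃=310°: x = 201.8727 (printed 201.8727) ✓

r = 49, L = 178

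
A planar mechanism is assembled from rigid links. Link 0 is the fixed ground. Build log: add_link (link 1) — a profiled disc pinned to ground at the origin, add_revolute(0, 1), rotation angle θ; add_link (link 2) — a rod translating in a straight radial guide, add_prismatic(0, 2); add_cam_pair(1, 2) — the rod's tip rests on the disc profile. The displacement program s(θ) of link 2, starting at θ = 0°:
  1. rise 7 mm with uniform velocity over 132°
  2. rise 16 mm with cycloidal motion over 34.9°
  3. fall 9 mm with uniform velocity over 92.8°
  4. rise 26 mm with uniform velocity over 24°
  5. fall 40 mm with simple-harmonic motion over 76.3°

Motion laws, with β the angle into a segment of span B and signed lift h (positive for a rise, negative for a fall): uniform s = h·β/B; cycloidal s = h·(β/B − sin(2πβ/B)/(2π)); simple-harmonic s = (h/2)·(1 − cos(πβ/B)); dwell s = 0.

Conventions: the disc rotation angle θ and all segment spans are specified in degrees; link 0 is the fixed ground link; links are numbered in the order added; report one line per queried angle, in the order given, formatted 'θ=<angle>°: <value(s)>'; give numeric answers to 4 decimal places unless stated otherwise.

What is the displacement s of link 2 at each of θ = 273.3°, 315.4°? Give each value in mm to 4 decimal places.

seg 1 [0°–132°] uniform, h=7: full span → s += 7 → s = 7.0000
seg 2 [132°–166.9°] cycloidal, h=16: full span → s += 16 → s = 23.0000
seg 3 [166.9°–259.7°] uniform, h=-9: full span → s += -9 → s = 14.0000
seg 4 [259.7°–283.7°] uniform, h=26: θ=273.3° here. β=13.6, B=24. 26·13.6/24 = 14.7333 → s = 28.7333
seg 4 [259.7°–283.7°] uniform, h=26: full span → s += 26 → s = 40.0000
seg 5 [283.7°–360°] simple-harmonic, h=-40: θ=315.4° here. β=31.7, B=76.3. -40/2·(1 − cos(π·0.4155)) = -14.7507 → s = 25.2493

θ=273.3°: 28.7333
θ=315.4°: 25.2493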